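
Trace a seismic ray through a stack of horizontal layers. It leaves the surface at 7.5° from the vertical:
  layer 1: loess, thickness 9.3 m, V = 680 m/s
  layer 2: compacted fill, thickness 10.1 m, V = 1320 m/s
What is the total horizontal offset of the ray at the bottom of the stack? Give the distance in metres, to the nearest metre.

4 m

Apply Snell's law at each interface; in layer i the horizontal offset is hᵢ·tan θᵢ.
Layer 1: θ = 7.50°; offset = 9.3·tan 7.50° = 1.224 m.
Layer 2: sin θ = 1320·sin 7.5°/680 = 0.2534, θ = 14.68°; offset = 10.1·tan 14.68° = 2.645 m.
Summing the layer offsets gives 3.870 m.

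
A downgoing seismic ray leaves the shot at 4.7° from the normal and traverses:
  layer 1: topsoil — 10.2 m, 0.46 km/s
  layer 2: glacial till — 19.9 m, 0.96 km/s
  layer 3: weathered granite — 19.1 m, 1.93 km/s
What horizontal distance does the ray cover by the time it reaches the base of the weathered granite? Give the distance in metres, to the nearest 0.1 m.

11.3 m

Apply Snell's law at each interface; in layer i the horizontal offset is hᵢ·tan θᵢ.
Layer 1: θ = 4.70°; offset = 10.2·tan 4.70° = 0.839 m.
Layer 2: sin θ = 0.96·sin 4.7°/0.46 = 0.1710, θ = 9.85°; offset = 19.9·tan 9.85° = 3.454 m.
Layer 3: sin θ = 1.93·sin 4.7°/0.46 = 0.3438, θ = 20.11°; offset = 19.1·tan 20.11° = 6.993 m.
Summing the layer offsets gives 11.285 m.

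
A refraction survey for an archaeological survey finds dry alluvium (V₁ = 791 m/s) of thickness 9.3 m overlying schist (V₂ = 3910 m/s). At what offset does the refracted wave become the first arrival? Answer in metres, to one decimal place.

22.8 m

θ_c = arcsin(791/3910) = 11.67°, so cos θ_c = 0.9793 and tᵢ = 2h cos θ_c/V₁ = 0.0230 s.
At crossover x/V₁ = x/V₂ + tᵢ ⇒ x = tᵢ/(1/V₁ − 1/V₂) = 0.02303/(1.2642e-03 − 2.5575e-04) = 22.83 m.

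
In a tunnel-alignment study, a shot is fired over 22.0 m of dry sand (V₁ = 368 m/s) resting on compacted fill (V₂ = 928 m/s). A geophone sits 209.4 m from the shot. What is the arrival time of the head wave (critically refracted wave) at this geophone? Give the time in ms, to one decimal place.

t = x/V₂ + 2h·√(V₂²−V₁²)/(V₁V₂).
√(V₂²−V₁²) = √(928²−368²) = 851.9 m/s; delay term = 2·22.0·851.9/(368·928) = 0.10976 s.
t = 209.4/928 + 0.10976 = 0.33541 s.

335.4 ms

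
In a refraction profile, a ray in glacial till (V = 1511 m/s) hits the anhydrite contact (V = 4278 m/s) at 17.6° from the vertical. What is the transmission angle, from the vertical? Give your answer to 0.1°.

58.9°

Snell's law: sin θ₂ = (V₂/V₁)·sin θ₁ = (4278/1511)·sin 17.6° = 0.8561.
θ₂ = sin⁻¹(0.8561) = 58.88° (from vertical).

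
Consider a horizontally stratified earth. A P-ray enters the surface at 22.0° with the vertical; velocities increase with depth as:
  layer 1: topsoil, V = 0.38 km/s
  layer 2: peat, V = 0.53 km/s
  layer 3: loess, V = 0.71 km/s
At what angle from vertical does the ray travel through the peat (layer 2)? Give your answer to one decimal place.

Snell's law across each interface conserves sin θ / V, so sin θ_2 = V_2·sin θ₁/V₁.
sin θ_2 = 0.53 × sin 22.0° / 0.38 = 0.5225.
θ_2 = arcsin 0.5225 = 31.50°.

31.5°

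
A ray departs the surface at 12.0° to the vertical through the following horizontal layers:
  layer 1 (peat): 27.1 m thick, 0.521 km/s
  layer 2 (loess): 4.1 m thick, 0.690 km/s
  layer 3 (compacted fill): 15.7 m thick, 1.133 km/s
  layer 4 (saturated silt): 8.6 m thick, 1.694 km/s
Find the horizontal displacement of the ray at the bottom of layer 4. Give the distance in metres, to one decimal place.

Apply Snell's law at each interface; in layer i the horizontal offset is hᵢ·tan θᵢ.
Layer 1: θ = 12.00°; offset = 27.1·tan 12.00° = 5.760 m.
Layer 2: sin θ = 0.690·sin 12.0°/0.521 = 0.2754, θ = 15.98°; offset = 4.1·tan 15.98° = 1.174 m.
Layer 3: sin θ = 1.133·sin 12.0°/0.521 = 0.4521, θ = 26.88°; offset = 15.7·tan 26.88° = 7.959 m.
Layer 4: sin θ = 1.694·sin 12.0°/0.521 = 0.6760, θ = 42.53°; offset = 8.6·tan 42.53° = 7.890 m.
Summing the layer offsets gives 22.783 m.

22.8 m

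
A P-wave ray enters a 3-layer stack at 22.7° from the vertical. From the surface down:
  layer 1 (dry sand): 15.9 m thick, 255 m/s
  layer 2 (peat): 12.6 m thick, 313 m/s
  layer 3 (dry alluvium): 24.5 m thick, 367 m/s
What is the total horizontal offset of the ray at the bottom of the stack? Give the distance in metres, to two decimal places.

Ray parameter p = sin 22.7° / 255 m/s = 1.5134e-03 s/m.
Layer 1: θ = 22.70°; offset = 15.9·tan 22.70° = 6.6511 m.
Layer 2: sin θ = p·313 = 0.4737 → θ = 28.27°; offset = 12.6·tan 28.27° = 6.7769 m.
Layer 3: sin θ = p·367 = 0.5554 → θ = 33.74°; offset = 24.5·tan 33.74° = 16.3632 m.
Summing the layer offsets gives 29.7912 m.

29.79 m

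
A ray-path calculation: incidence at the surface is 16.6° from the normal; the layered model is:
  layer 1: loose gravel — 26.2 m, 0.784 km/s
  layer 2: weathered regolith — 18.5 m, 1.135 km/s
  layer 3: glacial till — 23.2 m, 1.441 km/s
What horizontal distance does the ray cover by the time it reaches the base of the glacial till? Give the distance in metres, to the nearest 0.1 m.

Apply Snell's law at each interface; in layer i the horizontal offset is hᵢ·tan θᵢ.
Layer 1: θ = 16.60°; offset = 26.2·tan 16.60° = 7.811 m.
Layer 2: sin θ = 1.135·sin 16.6°/0.784 = 0.4136, θ = 24.43°; offset = 18.5·tan 24.43° = 8.404 m.
Layer 3: sin θ = 1.441·sin 16.6°/0.784 = 0.5251, θ = 31.67°; offset = 23.2·tan 31.67° = 14.315 m.
Total horizontal offset = 30.529 m.

30.5 m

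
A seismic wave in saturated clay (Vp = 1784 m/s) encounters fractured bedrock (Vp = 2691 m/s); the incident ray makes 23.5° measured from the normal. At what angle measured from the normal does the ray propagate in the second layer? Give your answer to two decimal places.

Snell's law: sin θ₂ = (V₂/V₁)·sin θ₁ = (2691/1784)·sin 23.5° = 0.6015.
θ₂ = arcsin 0.6015 = 36.98° from the normal.

36.98°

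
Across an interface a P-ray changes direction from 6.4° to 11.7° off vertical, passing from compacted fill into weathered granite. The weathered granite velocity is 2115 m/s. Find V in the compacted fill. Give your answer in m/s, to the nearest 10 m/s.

Snell's law: sin 6.4°/V₁ = sin 11.7°/V₂.
V₁ = V₂·sin 6.4°/sin 11.7° = 2115 × 0.5497 = 1162.58 m/s.

1160 m/s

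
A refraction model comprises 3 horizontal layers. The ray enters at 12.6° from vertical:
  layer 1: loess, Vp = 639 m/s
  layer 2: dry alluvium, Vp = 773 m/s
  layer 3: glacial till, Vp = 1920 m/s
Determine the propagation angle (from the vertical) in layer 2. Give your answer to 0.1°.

Snell's law across each interface conserves sin θ / V, so sin θ_2 = V_2·sin θ₁/V₁.
sin θ_2 = 773 × sin 12.6° / 639 = 0.2639.
θ_2 = arcsin 0.2639 = 15.30°.

15.3°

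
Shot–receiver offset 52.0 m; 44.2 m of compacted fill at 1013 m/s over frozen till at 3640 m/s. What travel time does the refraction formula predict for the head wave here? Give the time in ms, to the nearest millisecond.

θ_c = arcsin(V₁/V₂) = arcsin(1013/3640) = 16.16°, cos θ_c = 0.9605.
Intercept time tᵢ = 2h cos θ_c / V₁ = 2·44.2·0.9605/1013 = 0.08382 s.
t = x/V₂ + tᵢ = 52.0/3640 + 0.08382 = 0.09810 s.

98 ms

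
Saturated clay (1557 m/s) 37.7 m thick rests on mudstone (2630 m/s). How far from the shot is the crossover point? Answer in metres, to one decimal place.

θ_c = arcsin(1557/2630) = 36.30°, so cos θ_c = 0.8059 and tᵢ = 2h cos θ_c/V₁ = 0.0390 s.
At crossover x/V₁ = x/V₂ + tᵢ ⇒ x = tᵢ/(1/V₁ − 1/V₂) = 0.03903/(6.4226e-04 − 3.8023e-04) = 148.94 m.

148.9 m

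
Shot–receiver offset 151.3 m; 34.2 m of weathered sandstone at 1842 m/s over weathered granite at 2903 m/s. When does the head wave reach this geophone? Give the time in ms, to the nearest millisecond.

t = x/V₂ + 2h·√(V₂²−V₁²)/(V₁V₂).
√(V₂²−V₁²) = √(2903²−1842²) = 2243.8 m/s; delay term = 2·34.2·2243.8/(1842·2903) = 0.02870 s.
t = 151.3/2903 + 0.02870 = 0.08082 s.

81 ms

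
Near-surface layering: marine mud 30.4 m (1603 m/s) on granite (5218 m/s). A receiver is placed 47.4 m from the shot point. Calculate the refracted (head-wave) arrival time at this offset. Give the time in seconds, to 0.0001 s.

t = x/V₂ + 2h·√(V₂²−V₁²)/(V₁V₂).
√(V₂²−V₁²) = √(5218²−1603²) = 4965.7 m/s; delay term = 2·30.4·4965.7/(1603·5218) = 0.03609 s.
t = 47.4/5218 + 0.03609 = 0.04518 s.

0.0452 s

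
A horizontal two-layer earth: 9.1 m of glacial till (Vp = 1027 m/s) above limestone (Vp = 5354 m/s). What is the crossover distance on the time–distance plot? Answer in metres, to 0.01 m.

x_cross = 2h·√((V₂+V₁)/(V₂−V₁)).
(V₂+V₁)/(V₂−V₁) = (5354+1027)/(5354−1027) = 1.4747; √ = 1.2144.
x_cross = 2·9.1·1.2144 = 22.10 m.

22.10 m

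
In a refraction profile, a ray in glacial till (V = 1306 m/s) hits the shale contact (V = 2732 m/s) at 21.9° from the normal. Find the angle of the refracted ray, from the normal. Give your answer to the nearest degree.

sin θ₁/V₁ = sin θ₂/V₂ ⇒ sin θ₂ = 2732·sin 21.9°/1306 = 2732·0.3730/1306 = 0.7802.
θ₂ = sin⁻¹(0.7802) = 51.28° (from vertical).

51°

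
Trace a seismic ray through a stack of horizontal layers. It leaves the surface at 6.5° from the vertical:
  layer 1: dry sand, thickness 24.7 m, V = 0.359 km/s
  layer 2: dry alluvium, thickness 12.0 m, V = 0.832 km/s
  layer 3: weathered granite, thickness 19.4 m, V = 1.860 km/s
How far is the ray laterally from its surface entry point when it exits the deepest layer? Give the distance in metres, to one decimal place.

20.1 m

p = sin θ₁/V₁ = sin 6.5°/0.359 = 3.1533e-01 s/km is conserved through the stack.
Layer 1: θ = 6.50°; offset = 24.7·tan 6.50° = 2.814 m.
Layer 2: sin θ = p·0.832 = 0.2624 → θ = 15.21°; offset = 12.0·tan 15.21° = 3.263 m.
Layer 3: sin θ = p·1.860 = 0.5865 → θ = 35.91°; offset = 19.4·tan 35.91° = 14.048 m.
Total horizontal offset = 20.125 m.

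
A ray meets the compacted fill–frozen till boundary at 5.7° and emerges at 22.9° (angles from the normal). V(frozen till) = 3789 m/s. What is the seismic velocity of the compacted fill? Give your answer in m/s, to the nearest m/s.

967 m/s

sin 5.7° = 0.0993; sin 22.9° = 0.3891.
V₁ = V₂·(sin θ₁/sin θ₂) = 3789·(0.0993/0.3891) = 967.10 m/s.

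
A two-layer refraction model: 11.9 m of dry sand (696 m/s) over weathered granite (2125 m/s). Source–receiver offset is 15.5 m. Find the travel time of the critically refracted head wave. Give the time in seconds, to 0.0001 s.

θ_c = arcsin(V₁/V₂) = arcsin(696/2125) = 19.12°, cos θ_c = 0.9448.
Intercept time tᵢ = 2h cos θ_c / V₁ = 2·11.9·0.9448/696 = 0.03231 s.
t = x/V₂ + tᵢ = 15.5/2125 + 0.03231 = 0.03960 s.

0.0396 s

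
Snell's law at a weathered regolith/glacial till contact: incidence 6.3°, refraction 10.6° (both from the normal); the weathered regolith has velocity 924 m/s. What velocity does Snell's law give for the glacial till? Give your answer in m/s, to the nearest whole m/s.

sin 6.3° = 0.1097; sin 10.6° = 0.1840.
V₂ = V₁·(sin θ₂/sin θ₁) = 924·(0.1840/0.1097) = 1548.93 m/s.

1549 m/s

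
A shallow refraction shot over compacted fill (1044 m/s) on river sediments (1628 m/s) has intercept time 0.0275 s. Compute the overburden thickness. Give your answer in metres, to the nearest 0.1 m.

θ_c = arcsin(1044/1628) = 39.89°; cos θ_c = 0.7673.
tᵢ = 2h cos θ_c/V₁ ⇒ h = tᵢ·V₁/(2 cos θ_c) = 0.0275·1044/(2·0.7673) = 18.71 m.

18.7 m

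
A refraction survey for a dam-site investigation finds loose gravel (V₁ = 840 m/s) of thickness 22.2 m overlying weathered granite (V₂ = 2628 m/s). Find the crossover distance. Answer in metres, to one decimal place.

61.8 m

x_cross = 2h·√((V₂+V₁)/(V₂−V₁)).
(V₂+V₁)/(V₂−V₁) = (2628+840)/(2628−840) = 1.9396; √ = 1.3927.
x_cross = 2·22.2·1.3927 = 61.84 m.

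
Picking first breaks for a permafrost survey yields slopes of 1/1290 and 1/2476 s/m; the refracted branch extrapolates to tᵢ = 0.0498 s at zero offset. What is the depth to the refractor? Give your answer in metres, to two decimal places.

37.63 m

θ_c = arcsin(1290/2476) = 31.40°; cos θ_c = 0.8536.
tᵢ = 2h cos θ_c/V₁ ⇒ h = tᵢ·V₁/(2 cos θ_c) = 0.0498·1290/(2·0.8536) = 37.63 m.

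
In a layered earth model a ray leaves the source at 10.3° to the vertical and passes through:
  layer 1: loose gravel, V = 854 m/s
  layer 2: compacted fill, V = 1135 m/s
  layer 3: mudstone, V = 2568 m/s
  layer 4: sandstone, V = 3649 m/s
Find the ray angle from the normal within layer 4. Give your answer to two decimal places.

49.82°

Snell's law across each interface conserves sin θ / V, so sin θ_4 = V_4·sin θ₁/V₁.
sin θ_4 = 3649 × sin 10.3° / 854 = 0.7640.
θ_4 = arcsin 0.7640 = 49.82°.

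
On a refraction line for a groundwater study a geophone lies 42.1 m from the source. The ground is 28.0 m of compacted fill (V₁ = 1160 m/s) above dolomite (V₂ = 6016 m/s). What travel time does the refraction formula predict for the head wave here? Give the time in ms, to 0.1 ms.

54.4 ms

θ_c = arcsin(V₁/V₂) = arcsin(1160/6016) = 11.12°, cos θ_c = 0.9812.
Intercept time tᵢ = 2h cos θ_c / V₁ = 2·28.0·0.9812/1160 = 0.04737 s.
t = x/V₂ + tᵢ = 42.1/6016 + 0.04737 = 0.05437 s.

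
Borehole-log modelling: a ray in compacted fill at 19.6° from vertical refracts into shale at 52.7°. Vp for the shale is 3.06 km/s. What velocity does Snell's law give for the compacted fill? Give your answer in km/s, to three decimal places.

sin 19.6° = 0.3355; sin 52.7° = 0.7955.
V₁ = V₂·(sin θ₁/sin θ₂) = 3.06·(0.3355/0.7955) = 1.290 km/s.

1.290 km/s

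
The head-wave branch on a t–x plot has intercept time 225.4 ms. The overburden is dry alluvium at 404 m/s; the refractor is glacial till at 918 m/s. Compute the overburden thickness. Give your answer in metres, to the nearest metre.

h = tᵢ·V₁·V₂ / (2·√(V₂²−V₁²)).
√(V₂²−V₁²) = √(918² − 404²) = 824.3 m/s.
h = 0.2254 s × 404 × 918 / (2 × 824.3) = 50.70 m.

51 m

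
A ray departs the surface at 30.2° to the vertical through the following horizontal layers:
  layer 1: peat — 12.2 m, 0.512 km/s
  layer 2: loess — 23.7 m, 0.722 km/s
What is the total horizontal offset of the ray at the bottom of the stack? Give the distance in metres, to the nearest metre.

Apply Snell's law at each interface; in layer i the horizontal offset is hᵢ·tan θᵢ.
Layer 1: θ = 30.20°; offset = 12.2·tan 30.20° = 7.101 m.
Layer 2: sin θ = 0.722·sin 30.2°/0.512 = 0.7093, θ = 45.18°; offset = 23.7·tan 45.18° = 23.850 m.
Σ offsets = 30.951 m.

31 m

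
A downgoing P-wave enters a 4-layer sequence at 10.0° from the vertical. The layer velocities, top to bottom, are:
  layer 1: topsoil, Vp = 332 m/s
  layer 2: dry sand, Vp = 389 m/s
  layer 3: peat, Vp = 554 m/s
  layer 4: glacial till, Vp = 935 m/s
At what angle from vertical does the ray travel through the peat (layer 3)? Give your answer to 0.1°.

16.8°

Ray parameter p = sin 10.0° / 332 = 5.2304e-04 s/m.
sin θ_3 = p·V_3 = 5.2304e-04 × 554 = 0.2898.
θ_3 = arcsin 0.2898 = 16.84°.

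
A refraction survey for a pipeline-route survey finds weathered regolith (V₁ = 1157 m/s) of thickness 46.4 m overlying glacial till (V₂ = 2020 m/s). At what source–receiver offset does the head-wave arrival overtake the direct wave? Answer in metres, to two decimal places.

178.05 m

θ_c = arcsin(1157/2020) = 34.94°, so cos θ_c = 0.8197 and tᵢ = 2h cos θ_c/V₁ = 0.0657 s.
At crossover x/V₁ = x/V₂ + tᵢ ⇒ x = tᵢ/(1/V₁ − 1/V₂) = 0.06575/(8.6430e-04 − 4.9505e-04) = 178.05 m.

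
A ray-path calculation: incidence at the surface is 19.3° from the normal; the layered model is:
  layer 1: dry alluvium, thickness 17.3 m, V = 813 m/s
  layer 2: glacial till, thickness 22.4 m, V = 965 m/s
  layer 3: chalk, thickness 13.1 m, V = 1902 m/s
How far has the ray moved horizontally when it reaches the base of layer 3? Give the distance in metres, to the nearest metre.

p = sin θ₁/V₁ = sin 19.3°/813 = 4.0654e-04 s/m is conserved through the stack.
Layer 1: θ = 19.30°; offset = 17.3·tan 19.30° = 6.058 m.
Layer 2: sin θ = p·965 = 0.3923 → θ = 23.10°; offset = 22.4·tan 23.10° = 9.554 m.
Layer 3: sin θ = p·1902 = 0.7732 → θ = 50.65°; offset = 13.1·tan 50.65° = 15.974 m.
Total horizontal offset = 31.586 m.

32 m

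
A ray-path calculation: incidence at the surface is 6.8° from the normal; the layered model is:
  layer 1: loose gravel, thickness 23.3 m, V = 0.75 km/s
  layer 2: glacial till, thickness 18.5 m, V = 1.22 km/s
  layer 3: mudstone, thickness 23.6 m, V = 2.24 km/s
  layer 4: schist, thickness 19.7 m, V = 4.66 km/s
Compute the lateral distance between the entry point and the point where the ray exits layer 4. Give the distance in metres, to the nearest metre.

37 m

Ray parameter p = sin 6.8° / 0.75 km/s = 1.5787e-01 s/km.
Layer 1: θ = 6.80°; offset = 23.3·tan 6.80° = 2.778 m.
Layer 2: sin θ = p·1.22 = 0.1926 → θ = 11.10°; offset = 18.5·tan 11.10° = 3.631 m.
Layer 3: sin θ = p·2.24 = 0.3536 → θ = 20.71°; offset = 23.6·tan 20.71° = 8.922 m.
Layer 4: sin θ = p·4.66 = 0.7357 → θ = 47.36°; offset = 19.7·tan 47.36° = 21.397 m.
Total horizontal offset = 36.729 m.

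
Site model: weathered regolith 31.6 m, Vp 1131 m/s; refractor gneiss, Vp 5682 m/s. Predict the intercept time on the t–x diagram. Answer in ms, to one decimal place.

54.8 ms

θ_c = arcsin(V₁/V₂) = arcsin(1131/5682) = 11.48°; cos θ_c = 0.9800.
tᵢ = 2h·cos θ_c / V₁ = 2·31.6·0.9800 / 1131 = 0.05476 s.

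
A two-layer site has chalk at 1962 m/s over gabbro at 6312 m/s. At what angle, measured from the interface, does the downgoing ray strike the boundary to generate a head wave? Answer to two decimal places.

71.89°

Critical incidence: sin θ_c = V₁/V₂ = 1962/6312 = 0.3108.
θ_c = arcsin 0.3108 = 18.11°.
Measured from the interface: 90° − 18.11° = 71.89°.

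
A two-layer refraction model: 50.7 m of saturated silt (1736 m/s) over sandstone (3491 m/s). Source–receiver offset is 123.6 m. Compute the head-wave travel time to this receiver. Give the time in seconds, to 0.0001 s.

θ_c = arcsin(V₁/V₂) = arcsin(1736/3491) = 29.82°, cos θ_c = 0.8676.
Intercept time tᵢ = 2h cos θ_c / V₁ = 2·50.7·0.8676/1736 = 0.05068 s.
t = x/V₂ + tᵢ = 123.6/3491 + 0.05068 = 0.08608 s.

0.0861 s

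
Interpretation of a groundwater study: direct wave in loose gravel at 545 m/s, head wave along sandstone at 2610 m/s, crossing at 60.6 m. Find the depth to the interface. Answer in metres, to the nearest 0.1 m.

h = (x_cross/2)·√((V₂−V₁)/(V₂+V₁)).
(V₂−V₁)/(V₂+V₁) = (2610−545)/(2610+545) = 0.6545; √ = 0.8090.
h = (60.6/2)·0.8090 = 24.51 m.

24.5 m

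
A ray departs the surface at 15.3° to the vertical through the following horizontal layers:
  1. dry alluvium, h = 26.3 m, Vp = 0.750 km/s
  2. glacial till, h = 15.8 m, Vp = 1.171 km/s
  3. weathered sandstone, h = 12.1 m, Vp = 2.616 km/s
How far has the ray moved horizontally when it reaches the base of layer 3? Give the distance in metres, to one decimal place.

42.8 m

Apply Snell's law at each interface; in layer i the horizontal offset is hᵢ·tan θᵢ.
Layer 1: θ = 15.30°; offset = 26.3·tan 15.30° = 7.195 m.
Layer 2: sin θ = 1.171·sin 15.3°/0.750 = 0.4120, θ = 24.33°; offset = 15.8·tan 24.33° = 7.144 m.
Layer 3: sin θ = 2.616·sin 15.3°/0.750 = 0.9204, θ = 66.98°; offset = 12.1·tan 66.98° = 28.482 m.
Summing the layer offsets gives 42.821 m.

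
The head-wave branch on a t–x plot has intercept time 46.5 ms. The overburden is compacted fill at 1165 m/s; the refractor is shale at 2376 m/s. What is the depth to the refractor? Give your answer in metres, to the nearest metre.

h = tᵢ·V₁·V₂ / (2·√(V₂²−V₁²)).
√(V₂²−V₁²) = √(2376² − 1165²) = 2070.8 m/s.
h = 0.0465 s × 1165 × 2376 / (2 × 2070.8) = 31.08 m.

31 m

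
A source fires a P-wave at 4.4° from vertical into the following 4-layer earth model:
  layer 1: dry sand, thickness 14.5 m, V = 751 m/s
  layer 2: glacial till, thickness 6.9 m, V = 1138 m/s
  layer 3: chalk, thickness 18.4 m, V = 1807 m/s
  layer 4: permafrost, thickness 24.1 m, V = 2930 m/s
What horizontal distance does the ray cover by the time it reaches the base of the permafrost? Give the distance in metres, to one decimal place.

Ray parameter p = sin 4.4° / 751 m/s = 1.0216e-04 s/m.
Layer 1: θ = 4.40°; offset = 14.5·tan 4.40° = 1.116 m.
Layer 2: sin θ = p·1138 = 0.1163 → θ = 6.68°; offset = 6.9·tan 6.68° = 0.808 m.
Layer 3: sin θ = p·1807 = 0.1846 → θ = 10.64°; offset = 18.4·tan 10.64° = 3.456 m.
Layer 4: sin θ = p·2930 = 0.2993 → θ = 17.42°; offset = 24.1·tan 17.42° = 7.560 m.
Σ offsets = 12.939 m.

12.9 m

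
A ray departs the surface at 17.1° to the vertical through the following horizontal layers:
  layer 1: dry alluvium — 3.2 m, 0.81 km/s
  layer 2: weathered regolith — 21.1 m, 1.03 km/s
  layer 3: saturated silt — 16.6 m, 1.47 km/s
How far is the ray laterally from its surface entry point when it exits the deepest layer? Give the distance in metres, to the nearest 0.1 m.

20.0 m

Apply Snell's law at each interface; in layer i the horizontal offset is hᵢ·tan θᵢ.
Layer 1: θ = 17.10°; offset = 3.2·tan 17.10° = 0.984 m.
Layer 2: sin θ = 1.03·sin 17.1°/0.81 = 0.3739, θ = 21.96°; offset = 21.1·tan 21.96° = 8.506 m.
Layer 3: sin θ = 1.47·sin 17.1°/0.81 = 0.5336, θ = 32.25°; offset = 16.6·tan 32.25° = 10.474 m.
Total horizontal offset = 19.965 m.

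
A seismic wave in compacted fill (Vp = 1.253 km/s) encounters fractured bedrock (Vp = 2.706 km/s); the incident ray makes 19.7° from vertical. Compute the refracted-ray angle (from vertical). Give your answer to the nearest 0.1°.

sin θ₁/V₁ = sin θ₂/V₂ ⇒ sin θ₂ = 2.706·sin 19.7°/1.253 = 2.706·0.3371/1.253 = 0.7280.
θ₂ = arcsin 0.7280 = 46.72° from the normal.

46.7°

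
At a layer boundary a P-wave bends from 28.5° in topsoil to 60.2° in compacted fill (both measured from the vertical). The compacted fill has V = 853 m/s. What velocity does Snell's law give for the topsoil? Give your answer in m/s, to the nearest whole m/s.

469 m/s

Snell's law: sin 28.5°/V₁ = sin 60.2°/V₂.
V₁ = V₂·sin 28.5°/sin 60.2° = 853 × 0.5499 = 469.04 m/s.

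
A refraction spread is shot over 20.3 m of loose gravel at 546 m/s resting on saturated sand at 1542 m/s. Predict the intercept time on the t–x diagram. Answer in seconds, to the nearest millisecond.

tᵢ = 2h·√(V₂²−V₁²)/(V₁V₂).
√(V₂²−V₁²) = √(1542²−546²) = 1442.1 m/s.
tᵢ = 2·20.3·1442.1/(546·1542) = 0.06954 s.

0.070 s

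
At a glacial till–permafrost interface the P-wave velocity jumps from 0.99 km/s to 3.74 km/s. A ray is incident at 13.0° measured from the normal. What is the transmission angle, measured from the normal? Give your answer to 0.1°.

58.2°

Snell's law: sin θ₂ = (V₂/V₁)·sin θ₁ = (3.74/0.99)·sin 13.0° = 0.8498.
θ₂ = arcsin 0.8498 = 58.19° from the normal.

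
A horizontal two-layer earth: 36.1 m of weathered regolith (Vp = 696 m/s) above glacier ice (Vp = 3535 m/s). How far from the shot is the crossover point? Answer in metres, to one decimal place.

88.1 m

θ_c = arcsin(696/3535) = 11.36°, so cos θ_c = 0.9804 and tᵢ = 2h cos θ_c/V₁ = 0.1017 s.
At crossover x/V₁ = x/V₂ + tᵢ ⇒ x = tᵢ/(1/V₁ − 1/V₂) = 0.10171/(1.4368e-03 − 2.8289e-04) = 88.14 m.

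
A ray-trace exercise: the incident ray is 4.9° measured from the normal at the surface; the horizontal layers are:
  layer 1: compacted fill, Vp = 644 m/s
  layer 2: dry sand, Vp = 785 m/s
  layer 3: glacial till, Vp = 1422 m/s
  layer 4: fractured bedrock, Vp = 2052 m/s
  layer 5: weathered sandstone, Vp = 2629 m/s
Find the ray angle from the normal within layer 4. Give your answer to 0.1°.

15.8°

Snell's law across each interface conserves sin θ / V, so sin θ_4 = V_4·sin θ₁/V₁.
sin θ_4 = 2052 × sin 4.9° / 644 = 0.2722.
θ_4 = 15.79° from the vertical.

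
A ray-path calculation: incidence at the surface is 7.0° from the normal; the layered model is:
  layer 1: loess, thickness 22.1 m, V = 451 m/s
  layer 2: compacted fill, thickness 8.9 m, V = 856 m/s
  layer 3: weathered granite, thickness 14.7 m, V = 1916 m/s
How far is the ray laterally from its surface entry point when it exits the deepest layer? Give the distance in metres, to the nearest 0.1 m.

13.7 m

Ray parameter p = sin 7.0° / 451 m/s = 2.7022e-04 s/m.
Layer 1: θ = 7.00°; offset = 22.1·tan 7.00° = 2.714 m.
Layer 2: sin θ = p·856 = 0.2313 → θ = 13.37°; offset = 8.9·tan 13.37° = 2.116 m.
Layer 3: sin θ = p·1916 = 0.5177 → θ = 31.18°; offset = 14.7·tan 31.18° = 8.896 m.
Σ offsets = 13.726 m.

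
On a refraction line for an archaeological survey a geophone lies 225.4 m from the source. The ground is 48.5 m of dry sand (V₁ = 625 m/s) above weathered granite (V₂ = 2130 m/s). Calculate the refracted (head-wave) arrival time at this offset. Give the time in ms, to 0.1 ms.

θ_c = arcsin(V₁/V₂) = arcsin(625/2130) = 17.06°, cos θ_c = 0.9560.
Intercept time tᵢ = 2h cos θ_c / V₁ = 2·48.5·0.9560/625 = 0.14837 s.
t = x/V₂ + tᵢ = 225.4/2130 + 0.14837 = 0.25419 s.

254.2 ms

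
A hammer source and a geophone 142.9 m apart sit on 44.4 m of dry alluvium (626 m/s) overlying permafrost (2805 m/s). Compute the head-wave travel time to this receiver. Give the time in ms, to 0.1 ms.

189.2 ms

θ_c = arcsin(V₁/V₂) = arcsin(626/2805) = 12.90°, cos θ_c = 0.9748.
Intercept time tᵢ = 2h cos θ_c / V₁ = 2·44.4·0.9748/626 = 0.13828 s.
t = x/V₂ + tᵢ = 142.9/2805 + 0.13828 = 0.18922 s.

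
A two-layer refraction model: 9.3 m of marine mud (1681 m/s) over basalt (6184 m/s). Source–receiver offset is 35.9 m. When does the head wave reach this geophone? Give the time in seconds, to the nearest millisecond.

θ_c = arcsin(V₁/V₂) = arcsin(1681/6184) = 15.77°, cos θ_c = 0.9623.
Intercept time tᵢ = 2h cos θ_c / V₁ = 2·9.3·0.9623/1681 = 0.01065 s.
t = x/V₂ + tᵢ = 35.9/6184 + 0.01065 = 0.01645 s.

0.016 s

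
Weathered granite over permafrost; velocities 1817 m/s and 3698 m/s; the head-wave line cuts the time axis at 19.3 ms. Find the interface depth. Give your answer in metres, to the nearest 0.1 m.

h = tᵢ·V₁·V₂ / (2·√(V₂²−V₁²)).
√(V₂²−V₁²) = √(3698² − 1817²) = 3220.8 m/s.
h = 0.0193 s × 1817 × 3698 / (2 × 3220.8) = 20.13 m.

20.1 m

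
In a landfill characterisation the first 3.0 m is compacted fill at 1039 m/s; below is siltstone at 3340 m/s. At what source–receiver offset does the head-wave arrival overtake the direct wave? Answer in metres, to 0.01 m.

θ_c = arcsin(1039/3340) = 18.12°, so cos θ_c = 0.9504 and tᵢ = 2h cos θ_c/V₁ = 0.0055 s.
At crossover x/V₁ = x/V₂ + tᵢ ⇒ x = tᵢ/(1/V₁ − 1/V₂) = 0.00549/(9.6246e-04 − 2.9940e-04) = 8.28 m.

8.28 m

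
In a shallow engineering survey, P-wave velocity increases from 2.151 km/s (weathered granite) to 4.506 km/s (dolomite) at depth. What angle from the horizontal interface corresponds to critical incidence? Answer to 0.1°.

61.5°

Critical incidence: sin θ_c = V₁/V₂ = 2.151/4.506 = 0.4774.
θ_c = arcsin 0.4774 = 28.51°.
Measured from the interface: 90° − 28.51° = 61.49°.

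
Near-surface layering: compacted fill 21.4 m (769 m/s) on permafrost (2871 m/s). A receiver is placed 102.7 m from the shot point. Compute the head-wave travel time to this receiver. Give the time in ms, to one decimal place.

89.4 ms

θ_c = arcsin(V₁/V₂) = arcsin(769/2871) = 15.54°, cos θ_c = 0.9635.
Intercept time tᵢ = 2h cos θ_c / V₁ = 2·21.4·0.9635/769 = 0.05362 s.
t = x/V₂ + tᵢ = 102.7/2871 + 0.05362 = 0.08939 s.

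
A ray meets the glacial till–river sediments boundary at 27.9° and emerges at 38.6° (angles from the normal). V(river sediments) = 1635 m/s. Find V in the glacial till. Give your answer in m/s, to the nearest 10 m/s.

sin 27.9° = 0.4679; sin 38.6° = 0.6239.
V₁ = V₂·(sin θ₁/sin θ₂) = 1635·(0.4679/0.6239) = 1226.30 m/s.

1230 m/s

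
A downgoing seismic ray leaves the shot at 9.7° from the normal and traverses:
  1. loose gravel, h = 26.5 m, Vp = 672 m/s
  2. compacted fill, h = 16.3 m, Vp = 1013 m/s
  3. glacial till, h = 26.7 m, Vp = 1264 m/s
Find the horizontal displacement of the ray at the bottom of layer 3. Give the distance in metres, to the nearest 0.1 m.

17.7 m

p = sin θ₁/V₁ = sin 9.7°/672 = 2.5073e-04 s/m is conserved through the stack.
Layer 1: θ = 9.70°; offset = 26.5·tan 9.70° = 4.530 m.
Layer 2: sin θ = p·1013 = 0.2540 → θ = 14.71°; offset = 16.3·tan 14.71° = 4.280 m.
Layer 3: sin θ = p·1264 = 0.3169 → θ = 18.48°; offset = 26.7·tan 18.48° = 8.922 m.
Total horizontal offset = 17.732 m.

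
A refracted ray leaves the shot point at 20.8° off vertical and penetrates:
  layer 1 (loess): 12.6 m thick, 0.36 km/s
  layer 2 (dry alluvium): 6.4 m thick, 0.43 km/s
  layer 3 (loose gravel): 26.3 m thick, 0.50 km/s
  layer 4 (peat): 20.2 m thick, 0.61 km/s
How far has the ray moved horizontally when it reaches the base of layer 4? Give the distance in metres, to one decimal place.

Apply Snell's law at each interface; in layer i the horizontal offset is hᵢ·tan θᵢ.
Layer 1: θ = 20.80°; offset = 12.6·tan 20.80° = 4.786 m.
Layer 2: sin θ = 0.43·sin 20.8°/0.36 = 0.4242, θ = 25.10°; offset = 6.4·tan 25.10° = 2.998 m.
Layer 3: sin θ = 0.50·sin 20.8°/0.36 = 0.4932, θ = 29.55°; offset = 26.3·tan 29.55° = 14.911 m.
Layer 4: sin θ = 0.61·sin 20.8°/0.36 = 0.6017, θ = 36.99°; offset = 20.2·tan 36.99° = 15.218 m.
Summing the layer offsets gives 37.912 m.

37.9 m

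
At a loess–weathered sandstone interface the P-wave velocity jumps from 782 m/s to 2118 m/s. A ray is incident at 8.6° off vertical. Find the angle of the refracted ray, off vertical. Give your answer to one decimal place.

sin θ₁/V₁ = sin θ₂/V₂ ⇒ sin θ₂ = 2118·sin 8.6°/782 = 2118·0.1495/782 = 0.4050.
θ₂ = sin⁻¹(0.4050) = 23.89° (from vertical).

23.9°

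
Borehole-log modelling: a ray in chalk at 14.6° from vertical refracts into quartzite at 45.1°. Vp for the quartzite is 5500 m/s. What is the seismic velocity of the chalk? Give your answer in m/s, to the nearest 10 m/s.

1960 m/s

sin 14.6° = 0.2521; sin 45.1° = 0.7083.
V₁ = V₂·(sin θ₁/sin θ₂) = 5500·(0.2521/0.7083) = 1957.23 m/s.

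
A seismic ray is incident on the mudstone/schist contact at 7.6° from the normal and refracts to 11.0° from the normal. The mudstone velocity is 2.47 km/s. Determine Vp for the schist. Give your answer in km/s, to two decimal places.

3.56 km/s

sin 7.6° = 0.1323; sin 11.0° = 0.1908.
V₂ = V₁·(sin θ₂/sin θ₁) = 2.47·(0.1908/0.1323) = 3.56 km/s.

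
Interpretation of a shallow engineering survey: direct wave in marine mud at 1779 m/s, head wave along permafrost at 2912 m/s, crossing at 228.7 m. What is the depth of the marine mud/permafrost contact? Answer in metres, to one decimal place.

56.2 m

h = (x_cross/2)·√((V₂−V₁)/(V₂+V₁)).
(V₂−V₁)/(V₂+V₁) = (2912−1779)/(2912+1779) = 0.2415; √ = 0.4915.
h = (228.7/2)·0.4915 = 56.20 m.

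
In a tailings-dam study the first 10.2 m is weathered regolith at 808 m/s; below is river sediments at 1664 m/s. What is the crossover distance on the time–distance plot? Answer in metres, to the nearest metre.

θ_c = arcsin(808/1664) = 29.05°, so cos θ_c = 0.8742 and tᵢ = 2h cos θ_c/V₁ = 0.0221 s.
At crossover x/V₁ = x/V₂ + tᵢ ⇒ x = tᵢ/(1/V₁ − 1/V₂) = 0.02207/(1.2376e-03 − 6.0096e-04) = 34.67 m.

35 m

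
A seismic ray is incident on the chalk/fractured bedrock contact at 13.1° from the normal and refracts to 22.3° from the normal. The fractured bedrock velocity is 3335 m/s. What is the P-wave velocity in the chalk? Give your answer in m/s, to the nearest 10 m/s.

1990 m/s

sin 13.1° = 0.2267; sin 22.3° = 0.3795.
V₁ = V₂·(sin θ₁/sin θ₂) = 3335·(0.2267/0.3795) = 1992.01 m/s.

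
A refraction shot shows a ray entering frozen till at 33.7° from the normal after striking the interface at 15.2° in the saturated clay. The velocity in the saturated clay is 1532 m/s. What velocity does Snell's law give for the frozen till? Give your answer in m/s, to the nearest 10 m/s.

3240 m/s

sin 15.2° = 0.2622; sin 33.7° = 0.5548.
V₂ = V₁·(sin θ₂/sin θ₁) = 1532·(0.5548/0.2622) = 3242.02 m/s.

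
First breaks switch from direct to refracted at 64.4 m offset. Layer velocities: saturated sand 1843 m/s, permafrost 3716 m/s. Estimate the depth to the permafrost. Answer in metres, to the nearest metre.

x_cross = 2h·√((V₂+V₁)/(V₂−V₁)) → h = x_cross / (2·√((V₂+V₁)/(V₂−V₁))).
√((V₂+V₁)/(V₂−V₁)) = √((3716+1843)/(3716−1843)) = 1.7228.
h = 64.4 / (2·1.7228) = 18.69 m.

19 m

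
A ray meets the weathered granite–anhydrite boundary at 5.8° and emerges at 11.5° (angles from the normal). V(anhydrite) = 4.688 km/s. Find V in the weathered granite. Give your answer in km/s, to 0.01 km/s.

2.38 km/s

Snell's law: sin 5.8°/V₁ = sin 11.5°/V₂.
V₁ = V₂·sin 5.8°/sin 11.5° = 4.688 × 0.5069 = 2.38 km/s.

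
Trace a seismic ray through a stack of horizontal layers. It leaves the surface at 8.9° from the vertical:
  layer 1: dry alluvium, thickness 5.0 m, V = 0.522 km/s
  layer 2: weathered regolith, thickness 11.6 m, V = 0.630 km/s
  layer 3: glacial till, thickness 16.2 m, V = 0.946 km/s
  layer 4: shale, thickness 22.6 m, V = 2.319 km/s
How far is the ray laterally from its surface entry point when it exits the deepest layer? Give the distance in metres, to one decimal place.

p = sin θ₁/V₁ = sin 8.9°/0.522 = 2.9638e-01 s/km is conserved through the stack.
Layer 1: θ = 8.90°; offset = 5.0·tan 8.90° = 0.783 m.
Layer 2: sin θ = p·0.630 = 0.1867 → θ = 10.76°; offset = 11.6·tan 10.76° = 2.205 m.
Layer 3: sin θ = p·0.946 = 0.2804 → θ = 16.28°; offset = 16.2·tan 16.28° = 4.732 m.
Layer 4: sin θ = p·2.319 = 0.6873 → θ = 43.42°; offset = 22.6·tan 43.42° = 21.385 m.
Summing the layer offsets gives 29.104 m.

29.1 m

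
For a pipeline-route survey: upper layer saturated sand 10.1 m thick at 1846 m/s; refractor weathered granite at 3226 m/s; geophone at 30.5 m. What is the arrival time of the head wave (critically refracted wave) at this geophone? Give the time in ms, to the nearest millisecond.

t = x/V₂ + 2h·√(V₂²−V₁²)/(V₁V₂).
√(V₂²−V₁²) = √(3226²−1846²) = 2645.6 m/s; delay term = 2·10.1·2645.6/(1846·3226) = 0.00897 s.
t = 30.5/3226 + 0.00897 = 0.01843 s.

18 ms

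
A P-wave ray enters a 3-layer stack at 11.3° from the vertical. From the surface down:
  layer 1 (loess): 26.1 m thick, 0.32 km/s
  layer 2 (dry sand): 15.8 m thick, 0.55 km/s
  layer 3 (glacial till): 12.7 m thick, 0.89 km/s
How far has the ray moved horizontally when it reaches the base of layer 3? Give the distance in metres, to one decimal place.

19.1 m

Apply Snell's law at each interface; in layer i the horizontal offset is hᵢ·tan θᵢ.
Layer 1: θ = 11.30°; offset = 26.1·tan 11.30° = 5.215 m.
Layer 2: sin θ = 0.55·sin 11.3°/0.32 = 0.3368, θ = 19.68°; offset = 15.8·tan 19.68° = 5.651 m.
Layer 3: sin θ = 0.89·sin 11.3°/0.32 = 0.5450, θ = 33.02°; offset = 12.7·tan 33.02° = 8.255 m.
Summing the layer offsets gives 19.121 m.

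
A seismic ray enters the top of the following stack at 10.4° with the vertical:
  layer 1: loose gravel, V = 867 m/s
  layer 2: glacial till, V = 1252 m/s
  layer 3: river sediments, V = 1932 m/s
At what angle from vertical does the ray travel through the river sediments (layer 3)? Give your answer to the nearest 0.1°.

23.7°

Ray parameter p = sin 10.4° / 867 = 2.0821e-04 s/m.
sin θ_3 = p·V_3 = 2.0821e-04 × 1932 = 0.4023.
θ_3 = arcsin 0.4023 = 23.72°.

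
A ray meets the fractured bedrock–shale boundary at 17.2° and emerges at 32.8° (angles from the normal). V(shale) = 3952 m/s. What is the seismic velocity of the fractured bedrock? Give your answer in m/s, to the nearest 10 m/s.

2160 m/s

sin 17.2° = 0.2957; sin 32.8° = 0.5417.
V₁ = V₂·(sin θ₁/sin θ₂) = 3952·(0.2957/0.5417) = 2157.32 m/s.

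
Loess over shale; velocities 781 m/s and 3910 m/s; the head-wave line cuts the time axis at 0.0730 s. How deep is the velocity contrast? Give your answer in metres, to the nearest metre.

29 m

h = tᵢ·V₁·V₂ / (2·√(V₂²−V₁²)).
√(V₂²−V₁²) = √(3910² − 781²) = 3831.2 m/s.
h = 0.073 s × 781 × 3910 / (2 × 3831.2) = 29.09 m.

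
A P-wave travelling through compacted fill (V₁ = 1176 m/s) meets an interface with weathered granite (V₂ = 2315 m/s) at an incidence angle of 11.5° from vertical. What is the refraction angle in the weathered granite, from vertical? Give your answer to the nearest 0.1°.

sin θ₁/V₁ = sin θ₂/V₂ ⇒ sin θ₂ = 2315·sin 11.5°/1176 = 2315·0.1994/1176 = 0.3925.
θ₂ = sin⁻¹(0.3925) = 23.11° (from vertical).

23.1°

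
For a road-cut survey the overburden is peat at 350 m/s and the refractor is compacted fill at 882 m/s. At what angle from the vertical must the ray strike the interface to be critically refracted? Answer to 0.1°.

23.4°

Critical incidence: sin θ_c = V₁/V₂ = 350/882 = 0.3968.
θ_c = arcsin 0.3968 = 23.38°.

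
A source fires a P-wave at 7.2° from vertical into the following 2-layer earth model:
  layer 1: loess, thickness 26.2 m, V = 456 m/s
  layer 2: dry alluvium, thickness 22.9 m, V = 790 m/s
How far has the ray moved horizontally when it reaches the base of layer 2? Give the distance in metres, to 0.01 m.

8.40 m

Apply Snell's law at each interface; in layer i the horizontal offset is hᵢ·tan θᵢ.
Layer 1: θ = 7.20°; offset = 26.2·tan 7.20° = 3.3098 m.
Layer 2: sin θ = 790·sin 7.2°/456 = 0.2171, θ = 12.54°; offset = 22.9·tan 12.54° = 5.0939 m.
Total horizontal offset = 8.4037 m.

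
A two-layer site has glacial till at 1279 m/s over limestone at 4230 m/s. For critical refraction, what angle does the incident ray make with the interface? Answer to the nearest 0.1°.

72.4°

At critical incidence the refracted ray runs along the interface (θ₂ = 90°), so sin θ_c = V₁/V₂.
θ_c = arcsin(1279/4230) = arcsin 0.3024 = 17.60°.
Measured from the interface: 90° − 17.60° = 72.40°.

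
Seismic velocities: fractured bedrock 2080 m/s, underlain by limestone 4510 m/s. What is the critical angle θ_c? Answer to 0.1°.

Critical incidence: sin θ_c = V₁/V₂ = 2080/4510 = 0.4612.
θ_c = arcsin 0.4612 = 27.46°.

27.5°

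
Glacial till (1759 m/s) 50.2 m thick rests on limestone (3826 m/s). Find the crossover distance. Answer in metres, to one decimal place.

θ_c = arcsin(1759/3826) = 27.37°, so cos θ_c = 0.8880 and tᵢ = 2h cos θ_c/V₁ = 0.0507 s.
At crossover x/V₁ = x/V₂ + tᵢ ⇒ x = tᵢ/(1/V₁ − 1/V₂) = 0.05069/(5.6850e-04 − 2.6137e-04) = 165.03 m.

165.0 m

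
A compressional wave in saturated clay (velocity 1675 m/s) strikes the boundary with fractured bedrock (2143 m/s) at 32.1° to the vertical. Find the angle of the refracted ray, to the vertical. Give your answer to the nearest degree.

sin θ₁/V₁ = sin θ₂/V₂ ⇒ sin θ₂ = 2143·sin 32.1°/1675 = 2143·0.5314/1675 = 0.6799.
θ₂ = sin⁻¹(0.6799) = 42.83° (from vertical).

43°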